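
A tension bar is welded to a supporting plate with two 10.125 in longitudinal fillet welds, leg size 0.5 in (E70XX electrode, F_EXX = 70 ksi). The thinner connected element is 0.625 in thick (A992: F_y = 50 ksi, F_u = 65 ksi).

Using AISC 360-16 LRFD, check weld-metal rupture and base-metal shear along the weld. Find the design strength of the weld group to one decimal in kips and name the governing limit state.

Weld metal: throat = 0.707×0.5 = 0.3535 in, L = 2×10.125 = 20.25 in. φR_n = 0.75 × 0.6 × 70 × 0.3535 × 20.25 = 225.5 kips.
Base metal shear (0.625 in plate): yield φR_n = 1.0×0.6×50×0.625×20.25 = 379.7 kips; rupture φR_n = 0.75×0.6×65×0.625×20.25 = 370.2 kips; take 370.2 kips (rupture).
Governing: min(225.5, 370.2) = 225.5 kips → weld metal.

225.5 kips (weld metal governs)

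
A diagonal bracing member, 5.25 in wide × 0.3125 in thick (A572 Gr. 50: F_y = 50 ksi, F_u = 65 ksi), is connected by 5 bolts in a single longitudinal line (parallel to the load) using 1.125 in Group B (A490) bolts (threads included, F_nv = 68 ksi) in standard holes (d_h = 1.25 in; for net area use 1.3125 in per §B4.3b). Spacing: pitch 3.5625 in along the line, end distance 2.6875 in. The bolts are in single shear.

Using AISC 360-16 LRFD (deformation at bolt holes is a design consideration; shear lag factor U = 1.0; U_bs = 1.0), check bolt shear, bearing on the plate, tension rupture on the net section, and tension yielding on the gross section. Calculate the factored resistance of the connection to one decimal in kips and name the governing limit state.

Bolt shear: A_b = π(1.125)²/4 = 0.99402 in². φR_n = 0.75 × 68 × 0.99402 × 5 × 1 = 253.5 kips.
Bearing (0.3125 in plate, F_u = 65 ksi): end bolts L_c = 2.6875 − 1.25/2 = 2.0625, R_n = min(1.2×2.0625×0.3125×65, 2.4×1.125×0.3125×65) = 50.273 kips/bolt; interior L_c = 3.5625 − 1.25 = 2.3125, R_n = 54.844 kips/bolt. φR_n = 0.75 × (1×50.273 + 4×54.844) = 202.2 kips.
Tension rupture (net): A_n = (5.25 − 1×1.3125)×0.3125 = 1.2305 in² (U = 1.0, A_e = A_n). φR_n = 0.75 × 65 × 1.2305 = 60.0 kips.
Tension yield (gross): A_g = 5.25×0.3125 = 1.6406 in². φR_n = 0.90 × 50 × 1.6406 = 73.8 kips.
Governing: min(253.5, 202.2, 60.0, 73.8) = 60.0 kips → net-section rupture.

60.0 kips (net-section rupture governs)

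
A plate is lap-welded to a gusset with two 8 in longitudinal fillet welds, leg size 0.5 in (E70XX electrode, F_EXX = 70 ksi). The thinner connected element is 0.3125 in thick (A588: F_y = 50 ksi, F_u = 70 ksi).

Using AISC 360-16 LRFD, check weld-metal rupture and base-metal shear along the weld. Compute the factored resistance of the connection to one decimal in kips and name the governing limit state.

Weld metal: throat = 0.707×0.5 = 0.3535 in, L = 2×8 = 16 in. φR_n = 0.75 × 0.6 × 70 × 0.3535 × 16 = 178.2 kips.
Base metal shear (0.3125 in plate): yield φR_n = 1.0×0.6×50×0.3125×16 = 150.0 kips; rupture φR_n = 0.75×0.6×70×0.3125×16 = 157.5 kips; take 150.0 kips (yield).
Governing: min(178.2, 150.0) = 150.0 kips → base-metal shear.

150.0 kips (base-metal shear governs)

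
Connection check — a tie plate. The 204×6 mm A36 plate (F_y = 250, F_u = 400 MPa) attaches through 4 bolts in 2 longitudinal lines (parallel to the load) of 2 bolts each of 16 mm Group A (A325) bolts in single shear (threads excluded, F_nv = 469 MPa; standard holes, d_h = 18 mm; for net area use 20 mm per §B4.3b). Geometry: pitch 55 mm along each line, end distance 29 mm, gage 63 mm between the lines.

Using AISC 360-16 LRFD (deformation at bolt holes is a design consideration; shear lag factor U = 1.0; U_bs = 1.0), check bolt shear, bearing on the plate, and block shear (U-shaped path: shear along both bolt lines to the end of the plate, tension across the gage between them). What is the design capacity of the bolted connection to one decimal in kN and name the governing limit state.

190.8 kN (block shear governs)

Bolt shear: A_b = π(16)²/4 = 201.06 mm². φR_n = 0.75 × 469 × 201.06 × 4 × 1 = 282.9 kN.
Bearing (6 mm plate, F_u = 400 MPa): end bolts L_c = 29 − 18/2 = 20, R_n = min(1.2×20×6×400, 2.4×16×6×400) = 57.6 kN/bolt; interior L_c = 55 − 18 = 37, R_n = 92.16 kN/bolt. φR_n = 0.75 × (2×57.6 + 2×92.16) = 224.6 kN.
Block shear: shear path 2×[29+1×55] = 2×84 mm, A_gv = 1008, A_nv = 2×(84 − 1.5×20)×6 = 648 mm²; tension across gage: (63 − 1×20)×6 = 258 mm². R_n = min(0.6×400×648, 0.6×250×1008) + 1.0×400×258 = min(155.52, 151.2) + 103.2 = 254.4 kN. φR_n = 0.75 × 254.4 = 190.8 kN.
Governing: min(282.9, 224.6, 190.8) = 190.8 kN → block shear.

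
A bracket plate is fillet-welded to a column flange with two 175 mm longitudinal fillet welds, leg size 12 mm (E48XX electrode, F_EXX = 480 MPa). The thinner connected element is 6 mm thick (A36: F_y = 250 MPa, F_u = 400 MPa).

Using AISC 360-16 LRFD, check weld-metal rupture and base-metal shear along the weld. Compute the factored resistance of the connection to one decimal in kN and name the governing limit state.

315.0 kN (base-metal shear governs)

Weld metal: throat = 0.707×12 = 8.484 mm, L = 2×175 = 350 mm. φR_n = 0.75 × 0.6 × 480 × 8.484 × 350 = 641.4 kN.
Base metal shear (6 mm plate): yield φR_n = 1.0×0.6×250×6×350 = 315.0 kN; rupture φR_n = 0.75×0.6×400×6×350 = 378.0 kN; take 315.0 kN (yield).
Governing: min(641.4, 315.0) = 315.0 kN → base-metal shear.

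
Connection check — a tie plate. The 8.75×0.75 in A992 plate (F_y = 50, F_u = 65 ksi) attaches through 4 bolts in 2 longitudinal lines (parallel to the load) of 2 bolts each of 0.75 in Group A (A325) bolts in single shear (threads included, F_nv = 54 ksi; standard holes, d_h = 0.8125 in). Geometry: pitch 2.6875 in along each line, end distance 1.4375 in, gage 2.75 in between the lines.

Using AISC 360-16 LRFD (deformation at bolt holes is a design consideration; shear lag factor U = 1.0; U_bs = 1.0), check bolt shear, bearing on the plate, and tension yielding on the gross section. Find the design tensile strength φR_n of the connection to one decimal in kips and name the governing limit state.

71.6 kips (bolt shear governs)

Bolt shear: A_b = π(0.75)²/4 = 0.44179 in². φR_n = 0.75 × 54 × 0.44179 × 4 × 1 = 71.6 kips.
Bearing (0.75 in plate, F_u = 65 ksi): end bolts L_c = 1.4375 − 0.8125/2 = 1.03125, R_n = min(1.2×1.03125×0.75×65, 2.4×0.75×0.75×65) = 60.328 kips/bolt; interior L_c = 2.6875 − 0.8125 = 1.875, R_n = 87.75 kips/bolt. φR_n = 0.75 × (2×60.328 + 2×87.75) = 222.1 kips.
Tension yield (gross): A_g = 8.75×0.75 = 6.5625 in². φR_n = 0.90 × 50 × 6.5625 = 295.3 kips.
Governing: min(71.6, 222.1, 295.3) = 71.6 kips → bolt shear.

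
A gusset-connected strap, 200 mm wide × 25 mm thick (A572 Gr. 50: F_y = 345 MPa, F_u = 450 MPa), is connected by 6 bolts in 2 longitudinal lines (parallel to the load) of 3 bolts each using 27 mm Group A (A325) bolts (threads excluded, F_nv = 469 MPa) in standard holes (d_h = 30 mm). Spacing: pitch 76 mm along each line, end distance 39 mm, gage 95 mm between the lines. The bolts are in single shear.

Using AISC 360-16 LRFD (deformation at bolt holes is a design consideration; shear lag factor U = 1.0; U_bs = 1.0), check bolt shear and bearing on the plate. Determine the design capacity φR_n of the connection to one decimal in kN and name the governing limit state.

Bolt shear: A_b = π(27)²/4 = 572.56 mm². φR_n = 0.75 × 469 × 572.56 × 6 × 1 = 1208.4 kN.
Bearing (25 mm plate, F_u = 450 MPa): end bolts L_c = 39 − 30/2 = 24, R_n = min(1.2×24×25×450, 2.4×27×25×450) = 324 kN/bolt; interior L_c = 76 − 30 = 46, R_n = 621 kN/bolt. φR_n = 0.75 × (2×324 + 4×621) = 2349.0 kN.
Governing: min(1208.4, 2349.0) = 1208.4 kN → bolt shear.

1208.4 kN (bolt shear governs)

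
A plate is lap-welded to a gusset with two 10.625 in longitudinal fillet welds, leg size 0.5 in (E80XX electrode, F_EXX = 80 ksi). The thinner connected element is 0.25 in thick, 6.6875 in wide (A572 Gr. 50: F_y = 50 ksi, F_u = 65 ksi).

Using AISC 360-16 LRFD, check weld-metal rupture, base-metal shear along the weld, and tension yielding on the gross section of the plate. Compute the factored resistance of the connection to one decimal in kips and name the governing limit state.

75.2 kips (gross-section yield governs)

Weld metal: throat = 0.707×0.5 = 0.3535 in, L = 2×10.625 = 21.25 in. φR_n = 0.75 × 0.6 × 80 × 0.3535 × 21.25 = 270.4 kips.
Base metal shear (0.25 in plate): yield φR_n = 1.0×0.6×50×0.25×21.25 = 159.4 kips; rupture φR_n = 0.75×0.6×65×0.25×21.25 = 155.4 kips; take 155.4 kips (rupture).
Tension yield (gross): A_g = 6.6875×0.25 = 1.6719 in². φR_n = 0.90 × 50 × 1.6719 = 75.2 kips.
Governing: min(270.4, 155.4, 75.2) = 75.2 kips → gross-section yield.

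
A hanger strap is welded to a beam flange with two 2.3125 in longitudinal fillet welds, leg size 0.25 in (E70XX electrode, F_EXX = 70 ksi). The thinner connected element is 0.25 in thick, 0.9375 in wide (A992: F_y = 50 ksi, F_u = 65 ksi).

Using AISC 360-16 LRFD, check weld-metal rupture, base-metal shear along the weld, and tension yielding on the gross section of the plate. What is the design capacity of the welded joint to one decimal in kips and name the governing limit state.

Weld metal: throat = 0.707×0.25 = 0.17675 in, L = 2×2.3125 = 4.625 in. φR_n = 0.75 × 0.6 × 70 × 0.17675 × 4.625 = 25.8 kips.
Base metal shear (0.25 in plate): yield φR_n = 1.0×0.6×50×0.25×4.625 = 34.7 kips; rupture φR_n = 0.75×0.6×65×0.25×4.625 = 33.8 kips; take 33.8 kips (rupture).
Tension yield (gross): A_g = 0.9375×0.25 = 0.23438 in². φR_n = 0.90 × 50 × 0.23438 = 10.5 kips.
Governing: min(25.8, 33.8, 10.5) = 10.5 kips → gross-section yield.

10.5 kips (gross-section yield governs)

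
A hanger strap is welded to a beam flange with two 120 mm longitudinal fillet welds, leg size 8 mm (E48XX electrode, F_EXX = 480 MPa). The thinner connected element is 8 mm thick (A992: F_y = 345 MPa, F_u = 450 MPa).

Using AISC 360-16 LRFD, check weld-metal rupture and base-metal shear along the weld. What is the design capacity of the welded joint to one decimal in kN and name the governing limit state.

Weld metal: throat = 0.707×8 = 5.656 mm, L = 2×120 = 240 mm. φR_n = 0.75 × 0.6 × 480 × 5.656 × 240 = 293.2 kN.
Base metal shear (8 mm plate): yield φR_n = 1.0×0.6×345×8×240 = 397.4 kN; rupture φR_n = 0.75×0.6×450×8×240 = 388.8 kN; take 388.8 kN (rupture).
Governing: min(293.2, 388.8) = 293.2 kN → weld metal.

293.2 kN (weld metal governs)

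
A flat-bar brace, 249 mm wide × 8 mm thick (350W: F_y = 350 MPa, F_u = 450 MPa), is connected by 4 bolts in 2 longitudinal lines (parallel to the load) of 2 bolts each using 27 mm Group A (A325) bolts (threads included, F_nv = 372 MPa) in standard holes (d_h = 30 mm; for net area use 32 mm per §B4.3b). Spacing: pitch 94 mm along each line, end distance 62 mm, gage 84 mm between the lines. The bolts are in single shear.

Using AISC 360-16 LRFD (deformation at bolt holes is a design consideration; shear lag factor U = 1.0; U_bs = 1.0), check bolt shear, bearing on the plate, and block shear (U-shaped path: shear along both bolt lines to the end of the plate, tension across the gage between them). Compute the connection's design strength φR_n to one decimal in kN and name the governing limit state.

Bolt shear: A_b = π(27)²/4 = 572.56 mm². φR_n = 0.75 × 372 × 572.56 × 4 × 1 = 639.0 kN.
Bearing (8 mm plate, F_u = 450 MPa): end bolts L_c = 62 − 30/2 = 47, R_n = min(1.2×47×8×450, 2.4×27×8×450) = 203.04 kN/bolt; interior L_c = 94 − 30 = 64, R_n = 233.28 kN/bolt. φR_n = 0.75 × (2×203.04 + 2×233.28) = 654.5 kN.
Block shear: shear path 2×[62+1×94] = 2×156 mm, A_gv = 2496, A_nv = 2×(156 − 1.5×32)×8 = 1728 mm²; tension across gage: (84 − 1×32)×8 = 416 mm². R_n = min(0.6×450×1728, 0.6×350×2496) + 1.0×450×416 = min(466.56, 524.16) + 187.2 = 653.76 kN. φR_n = 0.75 × 653.76 = 490.3 kN.
Governing: min(639.0, 654.5, 490.3) = 490.3 kN → block shear.

490.3 kN (block shear governs)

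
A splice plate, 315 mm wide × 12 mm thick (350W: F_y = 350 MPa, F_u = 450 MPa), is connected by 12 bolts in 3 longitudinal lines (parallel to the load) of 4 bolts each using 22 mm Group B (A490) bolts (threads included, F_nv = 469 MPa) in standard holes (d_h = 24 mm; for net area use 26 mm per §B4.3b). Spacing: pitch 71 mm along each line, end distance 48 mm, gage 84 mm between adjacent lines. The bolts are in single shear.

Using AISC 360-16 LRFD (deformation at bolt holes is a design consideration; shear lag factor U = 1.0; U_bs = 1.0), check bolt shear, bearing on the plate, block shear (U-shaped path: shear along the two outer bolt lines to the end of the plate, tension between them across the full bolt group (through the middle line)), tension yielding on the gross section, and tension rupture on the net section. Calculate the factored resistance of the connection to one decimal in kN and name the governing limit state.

959.9 kN (net-section rupture governs)

Bolt shear: A_b = π(22)²/4 = 380.13 mm². φR_n = 0.75 × 469 × 380.13 × 12 × 1 = 1604.5 kN.
Bearing (12 mm plate, F_u = 450 MPa): end bolts L_c = 48 − 24/2 = 36, R_n = min(1.2×36×12×450, 2.4×22×12×450) = 233.28 kN/bolt; interior L_c = 71 − 24 = 47, R_n = 285.12 kN/bolt. φR_n = 0.75 × (3×233.28 + 9×285.12) = 2449.4 kN.
Block shear: shear path 2×[48+3×71] = 2×261 mm, A_gv = 6264, A_nv = 2×(261 − 3.5×26)×12 = 4080 mm²; tension across gage: (168 − 2×26)×12 = 1392 mm². R_n = min(0.6×450×4080, 0.6×350×6264) + 1.0×450×1392 = min(1101.6, 1315.4) + 626.4 = 1728 kN. φR_n = 0.75 × 1728 = 1296.0 kN.
Tension yield (gross): A_g = 315×12 = 3780 mm². φR_n = 0.90 × 350 × 3780 = 1190.7 kN.
Tension rupture (net): A_n = (315 − 3×26)×12 = 2844 mm² (U = 1.0, A_e = A_n). φR_n = 0.75 × 450 × 2844 = 959.9 kN.
Governing: min(1604.5, 2449.4, 1296.0, 1190.7, 959.9) = 959.9 kN → net-section rupture.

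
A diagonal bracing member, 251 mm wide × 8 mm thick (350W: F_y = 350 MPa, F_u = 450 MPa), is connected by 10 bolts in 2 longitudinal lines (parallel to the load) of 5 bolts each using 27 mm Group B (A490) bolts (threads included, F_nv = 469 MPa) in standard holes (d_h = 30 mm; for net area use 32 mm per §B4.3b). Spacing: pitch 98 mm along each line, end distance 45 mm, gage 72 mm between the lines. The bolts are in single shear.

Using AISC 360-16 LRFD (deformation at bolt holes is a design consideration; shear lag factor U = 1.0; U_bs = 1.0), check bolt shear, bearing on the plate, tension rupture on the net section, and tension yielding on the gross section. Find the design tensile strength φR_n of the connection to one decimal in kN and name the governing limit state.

Bolt shear: A_b = π(27)²/4 = 572.56 mm². φR_n = 0.75 × 469 × 572.56 × 10 × 1 = 2014.0 kN.
Bearing (8 mm plate, F_u = 450 MPa): end bolts L_c = 45 − 30/2 = 30, R_n = min(1.2×30×8×450, 2.4×27×8×450) = 129.6 kN/bolt; interior L_c = 98 − 30 = 68, R_n = 233.28 kN/bolt. φR_n = 0.75 × (2×129.6 + 8×233.28) = 1594.1 kN.
Tension rupture (net): A_n = (251 − 2×32)×8 = 1496 mm² (U = 1.0, A_e = A_n). φR_n = 0.75 × 450 × 1496 = 504.9 kN.
Tension yield (gross): A_g = 251×8 = 2008 mm². φR_n = 0.90 × 350 × 2008 = 632.5 kN.
Governing: min(2014.0, 1594.1, 504.9, 632.5) = 504.9 kN → net-section rupture.

504.9 kN (net-section rupture governs)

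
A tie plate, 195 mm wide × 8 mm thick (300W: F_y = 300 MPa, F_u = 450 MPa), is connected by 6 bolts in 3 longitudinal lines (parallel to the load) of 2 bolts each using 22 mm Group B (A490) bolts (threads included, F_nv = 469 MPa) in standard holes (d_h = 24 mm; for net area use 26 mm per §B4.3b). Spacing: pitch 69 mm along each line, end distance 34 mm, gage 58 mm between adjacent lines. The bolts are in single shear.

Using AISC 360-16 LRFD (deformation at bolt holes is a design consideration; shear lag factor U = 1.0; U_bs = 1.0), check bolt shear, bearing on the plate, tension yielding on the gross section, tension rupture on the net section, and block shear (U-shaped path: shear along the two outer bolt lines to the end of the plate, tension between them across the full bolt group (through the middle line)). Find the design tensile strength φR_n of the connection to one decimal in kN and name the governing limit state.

Bolt shear: A_b = π(22)²/4 = 380.13 mm². φR_n = 0.75 × 469 × 380.13 × 6 × 1 = 802.3 kN.
Bearing (8 mm plate, F_u = 450 MPa): end bolts L_c = 34 − 24/2 = 22, R_n = min(1.2×22×8×450, 2.4×22×8×450) = 95.04 kN/bolt; interior L_c = 69 − 24 = 45, R_n = 190.08 kN/bolt. φR_n = 0.75 × (3×95.04 + 3×190.08) = 641.5 kN.
Tension yield (gross): A_g = 195×8 = 1560 mm². φR_n = 0.90 × 300 × 1560 = 421.2 kN.
Tension rupture (net): A_n = (195 − 3×26)×8 = 936 mm² (U = 1.0, A_e = A_n). φR_n = 0.75 × 450 × 936 = 315.9 kN.
Block shear: shear path 2×[34+1×69] = 2×103 mm, A_gv = 1648, A_nv = 2×(103 − 1.5×26)×8 = 1024 mm²; tension across gage: (116 − 2×26)×8 = 512 mm². R_n = min(0.6×450×1024, 0.6×300×1648) + 1.0×450×512 = min(276.48, 296.64) + 230.4 = 506.88 kN. φR_n = 0.75 × 506.88 = 380.2 kN.
Governing: min(802.3, 641.5, 421.2, 315.9, 380.2) = 315.9 kN → net-section rupture.

315.9 kN (net-section rupture governs)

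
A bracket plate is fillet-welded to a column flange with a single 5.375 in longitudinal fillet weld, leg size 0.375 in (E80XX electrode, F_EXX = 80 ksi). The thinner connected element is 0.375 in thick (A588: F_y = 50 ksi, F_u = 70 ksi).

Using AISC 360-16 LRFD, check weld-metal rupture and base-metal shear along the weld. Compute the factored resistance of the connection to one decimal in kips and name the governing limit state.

51.3 kips (weld metal governs)

Weld metal: throat = 0.707×0.375 = 0.26513 in, L = 5.375 in. φR_n = 0.75 × 0.6 × 80 × 0.26513 × 5.375 = 51.3 kips.
Base metal shear (0.375 in plate): yield φR_n = 1.0×0.6×50×0.375×5.375 = 60.5 kips; rupture φR_n = 0.75×0.6×70×0.375×5.375 = 63.5 kips; take 60.5 kips (yield).
Governing: min(51.3, 60.5) = 51.3 kips → weld metal.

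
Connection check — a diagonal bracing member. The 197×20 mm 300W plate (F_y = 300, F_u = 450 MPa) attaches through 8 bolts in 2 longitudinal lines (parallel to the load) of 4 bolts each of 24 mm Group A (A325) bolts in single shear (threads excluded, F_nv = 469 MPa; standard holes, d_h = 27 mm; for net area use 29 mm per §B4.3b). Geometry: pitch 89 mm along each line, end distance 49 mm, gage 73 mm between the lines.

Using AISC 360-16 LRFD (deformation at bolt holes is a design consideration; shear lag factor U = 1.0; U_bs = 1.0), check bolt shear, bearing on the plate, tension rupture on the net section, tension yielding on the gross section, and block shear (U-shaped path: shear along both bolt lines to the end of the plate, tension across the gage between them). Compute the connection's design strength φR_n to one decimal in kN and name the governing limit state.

938.3 kN (net-section rupture governs)

Bolt shear: A_b = π(24)²/4 = 452.39 mm². φR_n = 0.75 × 469 × 452.39 × 8 × 1 = 1273.0 kN.
Bearing (20 mm plate, F_u = 450 MPa): end bolts L_c = 49 − 27/2 = 35.5, R_n = min(1.2×35.5×20×450, 2.4×24×20×450) = 383.4 kN/bolt; interior L_c = 89 − 27 = 62, R_n = 518.4 kN/bolt. φR_n = 0.75 × (2×383.4 + 6×518.4) = 2907.9 kN.
Tension rupture (net): A_n = (197 − 2×29)×20 = 2780 mm² (U = 1.0, A_e = A_n). φR_n = 0.75 × 450 × 2780 = 938.3 kN.
Tension yield (gross): A_g = 197×20 = 3940 mm². φR_n = 0.90 × 300 × 3940 = 1063.8 kN.
Block shear: shear path 2×[49+3×89] = 2×316 mm, A_gv = 12640, A_nv = 2×(316 − 3.5×29)×20 = 8580 mm²; tension across gage: (73 − 1×29)×20 = 880 mm². R_n = min(0.6×450×8580, 0.6×300×12640) + 1.0×450×880 = min(2316.6, 2275.2) + 396 = 2671.2 kN. φR_n = 0.75 × 2671.2 = 2003.4 kN.
Governing: min(1273.0, 2907.9, 938.3, 1063.8, 2003.4) = 938.3 kN → net-section rupture.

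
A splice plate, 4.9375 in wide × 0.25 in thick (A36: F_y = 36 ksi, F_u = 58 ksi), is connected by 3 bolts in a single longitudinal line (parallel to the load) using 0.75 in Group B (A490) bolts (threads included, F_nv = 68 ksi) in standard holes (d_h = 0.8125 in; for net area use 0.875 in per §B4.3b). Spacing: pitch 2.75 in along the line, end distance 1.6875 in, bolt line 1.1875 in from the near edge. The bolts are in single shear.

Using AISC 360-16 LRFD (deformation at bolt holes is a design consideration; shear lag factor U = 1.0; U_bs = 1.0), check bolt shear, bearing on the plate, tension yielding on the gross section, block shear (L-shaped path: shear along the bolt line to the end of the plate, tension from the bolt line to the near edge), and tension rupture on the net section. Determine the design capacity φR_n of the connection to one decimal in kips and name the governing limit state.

37.3 kips (block shear governs)

Bolt shear: A_b = π(0.75)²/4 = 0.44179 in². φR_n = 0.75 × 68 × 0.44179 × 3 × 1 = 67.6 kips.
Bearing (0.25 in plate, F_u = 58 ksi): end bolts L_c = 1.6875 − 0.8125/2 = 1.28125, R_n = min(1.2×1.28125×0.25×58, 2.4×0.75×0.25×58) = 22.294 kips/bolt; interior L_c = 2.75 − 0.8125 = 1.9375, R_n = 26.1 kips/bolt. φR_n = 0.75 × (1×22.294 + 2×26.1) = 55.9 kips.
Tension yield (gross): A_g = 4.9375×0.25 = 1.2344 in². φR_n = 0.90 × 36 × 1.2344 = 40.0 kips.
Block shear: shear path 1×[1.6875+2×2.75] = 1×7.1875 in, A_gv = 1.7969, A_nv = 1×(7.1875 − 2.5×0.875)×0.25 = 1.25 in²; tension to near edge: (1.1875 − 0.5×0.875)×0.25 = 0.1875 in². R_n = min(0.6×58×1.25, 0.6×36×1.7969) + 1.0×58×0.1875 = min(43.5, 38.813) + 10.875 = 49.688 kips. φR_n = 0.75 × 49.688 = 37.3 kips.
Tension rupture (net): A_n = (4.9375 − 1×0.875)×0.25 = 1.0156 in² (U = 1.0, A_e = A_n). φR_n = 0.75 × 58 × 1.0156 = 44.2 kips.
Governing: min(67.6, 55.9, 40.0, 37.3, 44.2) = 37.3 kips → block shear.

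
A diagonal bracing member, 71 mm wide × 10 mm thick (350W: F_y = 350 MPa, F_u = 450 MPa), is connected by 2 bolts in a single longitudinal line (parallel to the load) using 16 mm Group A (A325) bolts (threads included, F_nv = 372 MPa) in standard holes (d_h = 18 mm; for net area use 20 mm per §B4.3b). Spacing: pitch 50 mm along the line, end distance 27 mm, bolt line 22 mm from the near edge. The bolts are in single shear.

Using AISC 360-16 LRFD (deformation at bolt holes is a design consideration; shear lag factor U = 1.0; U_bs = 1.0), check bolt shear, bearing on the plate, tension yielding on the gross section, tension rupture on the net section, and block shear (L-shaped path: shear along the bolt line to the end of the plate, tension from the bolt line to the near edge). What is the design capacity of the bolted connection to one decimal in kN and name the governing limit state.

112.2 kN (bolt shear governs)

Bolt shear: A_b = π(16)²/4 = 201.06 mm². φR_n = 0.75 × 372 × 201.06 × 2 × 1 = 112.2 kN.
Bearing (10 mm plate, F_u = 450 MPa): end bolts L_c = 27 − 18/2 = 18, R_n = min(1.2×18×10×450, 2.4×16×10×450) = 97.2 kN/bolt; interior L_c = 50 − 18 = 32, R_n = 172.8 kN/bolt. φR_n = 0.75 × (1×97.2 + 1×172.8) = 202.5 kN.
Tension yield (gross): A_g = 71×10 = 710 mm². φR_n = 0.90 × 350 × 710 = 223.7 kN.
Tension rupture (net): A_n = (71 − 1×20)×10 = 510 mm² (U = 1.0, A_e = A_n). φR_n = 0.75 × 450 × 510 = 172.1 kN.
Block shear: shear path 1×[27+1×50] = 1×77 mm, A_gv = 770, A_nv = 1×(77 − 1.5×20)×10 = 470 mm²; tension to near edge: (22 − 0.5×20)×10 = 120 mm². R_n = min(0.6×450×470, 0.6×350×770) + 1.0×450×120 = min(126.9, 161.7) + 54 = 180.9 kN. φR_n = 0.75 × 180.9 = 135.7 kN.
Governing: min(112.2, 202.5, 223.7, 172.1, 135.7) = 112.2 kN → bolt shear.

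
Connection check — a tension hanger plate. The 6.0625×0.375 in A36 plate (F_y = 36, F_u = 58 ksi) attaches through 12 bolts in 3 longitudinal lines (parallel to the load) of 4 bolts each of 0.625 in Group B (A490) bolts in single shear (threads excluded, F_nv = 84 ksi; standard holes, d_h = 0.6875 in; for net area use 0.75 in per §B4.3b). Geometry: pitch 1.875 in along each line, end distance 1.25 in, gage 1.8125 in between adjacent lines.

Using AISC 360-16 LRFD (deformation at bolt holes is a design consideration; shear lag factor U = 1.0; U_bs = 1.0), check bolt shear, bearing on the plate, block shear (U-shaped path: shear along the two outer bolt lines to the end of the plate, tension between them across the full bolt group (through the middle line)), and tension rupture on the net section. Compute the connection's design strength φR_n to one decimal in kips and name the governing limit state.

62.2 kips (net-section rupture governs)

Bolt shear: A_b = π(0.625)²/4 = 0.3068 in². φR_n = 0.75 × 84 × 0.3068 × 12 × 1 = 231.9 kips.
Bearing (0.375 in plate, F_u = 58 ksi): end bolts L_c = 1.25 − 0.6875/2 = 0.90625, R_n = min(1.2×0.90625×0.375×58, 2.4×0.625×0.375×58) = 23.653 kips/bolt; interior L_c = 1.875 − 0.6875 = 1.1875, R_n = 30.994 kips/bolt. φR_n = 0.75 × (3×23.653 + 9×30.994) = 262.4 kips.
Block shear: shear path 2×[1.25+3×1.875] = 2×6.875 in, A_gv = 5.1563, A_nv = 2×(6.875 − 3.5×0.75)×0.375 = 3.1875 in²; tension across gage: (3.625 − 2×0.75)×0.375 = 0.79688 in². R_n = min(0.6×58×3.1875, 0.6×36×5.1563) + 1.0×58×0.79688 = min(110.93, 111.38) + 46.219 = 157.15 kips. φR_n = 0.75 × 157.15 = 117.9 kips.
Tension rupture (net): A_n = (6.0625 − 3×0.75)×0.375 = 1.4297 in² (U = 1.0, A_e = A_n). φR_n = 0.75 × 58 × 1.4297 = 62.2 kips.
Governing: min(231.9, 262.4, 117.9, 62.2) = 62.2 kips → net-section rupture.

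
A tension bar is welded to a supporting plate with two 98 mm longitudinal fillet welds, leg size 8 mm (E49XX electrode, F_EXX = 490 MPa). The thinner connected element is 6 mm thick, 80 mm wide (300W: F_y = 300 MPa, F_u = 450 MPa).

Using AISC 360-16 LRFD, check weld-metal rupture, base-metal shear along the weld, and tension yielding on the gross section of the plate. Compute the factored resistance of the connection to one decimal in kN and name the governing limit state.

Weld metal: throat = 0.707×8 = 5.656 mm, L = 2×98 = 196 mm. φR_n = 0.75 × 0.6 × 490 × 5.656 × 196 = 244.4 kN.
Base metal shear (6 mm plate): yield φR_n = 1.0×0.6×300×6×196 = 211.7 kN; rupture φR_n = 0.75×0.6×450×6×196 = 238.1 kN; take 211.7 kN (yield).
Tension yield (gross): A_g = 80×6 = 480 mm². φR_n = 0.90 × 300 × 480 = 129.6 kN.
Governing: min(244.4, 211.7, 129.6) = 129.6 kN → gross-section yield.

129.6 kN (gross-section yield governs)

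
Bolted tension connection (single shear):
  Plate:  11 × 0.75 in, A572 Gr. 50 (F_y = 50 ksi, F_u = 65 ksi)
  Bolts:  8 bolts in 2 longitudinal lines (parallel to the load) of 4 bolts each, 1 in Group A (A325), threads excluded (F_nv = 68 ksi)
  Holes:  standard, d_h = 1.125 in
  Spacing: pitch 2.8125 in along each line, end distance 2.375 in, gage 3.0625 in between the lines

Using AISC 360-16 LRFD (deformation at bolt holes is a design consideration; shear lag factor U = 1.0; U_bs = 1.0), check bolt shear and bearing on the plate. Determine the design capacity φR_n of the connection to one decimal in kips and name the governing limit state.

Bolt shear: A_b = π(1)²/4 = 0.7854 in². φR_n = 0.75 × 68 × 0.7854 × 8 × 1 = 320.4 kips.
Bearing (0.75 in plate, F_u = 65 ksi): end bolts L_c = 2.375 − 1.125/2 = 1.8125, R_n = min(1.2×1.8125×0.75×65, 2.4×1×0.75×65) = 106.03 kips/bolt; interior L_c = 2.8125 − 1.125 = 1.6875, R_n = 98.719 kips/bolt. φR_n = 0.75 × (2×106.03 + 6×98.719) = 603.3 kips.
Governing: min(320.4, 603.3) = 320.4 kips → bolt shear.

320.4 kips (bolt shear governs)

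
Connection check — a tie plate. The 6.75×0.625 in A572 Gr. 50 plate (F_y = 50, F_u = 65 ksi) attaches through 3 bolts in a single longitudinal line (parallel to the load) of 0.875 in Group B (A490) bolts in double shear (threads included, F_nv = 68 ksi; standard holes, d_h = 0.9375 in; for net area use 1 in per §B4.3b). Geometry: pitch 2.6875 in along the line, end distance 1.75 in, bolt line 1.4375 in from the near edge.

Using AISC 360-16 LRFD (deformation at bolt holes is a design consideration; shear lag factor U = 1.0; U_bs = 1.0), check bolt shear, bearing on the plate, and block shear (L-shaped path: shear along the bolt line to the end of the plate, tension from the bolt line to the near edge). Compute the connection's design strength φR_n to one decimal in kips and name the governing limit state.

Bolt shear: A_b = π(0.875)²/4 = 0.60132 in². φR_n = 0.75 × 68 × 0.60132 × 3 × 2 = 184.0 kips.
Bearing (0.625 in plate, F_u = 65 ksi): end bolts L_c = 1.75 − 0.9375/2 = 1.28125, R_n = min(1.2×1.28125×0.625×65, 2.4×0.875×0.625×65) = 62.461 kips/bolt; interior L_c = 2.6875 − 0.9375 = 1.75, R_n = 85.313 kips/bolt. φR_n = 0.75 × (1×62.461 + 2×85.313) = 174.8 kips.
Block shear: shear path 1×[1.75+2×2.6875] = 1×7.125 in, A_gv = 4.4531, A_nv = 1×(7.125 − 2.5×1)×0.625 = 2.8906 in²; tension to near edge: (1.4375 − 0.5×1)×0.625 = 0.58594 in². R_n = min(0.6×65×2.8906, 0.6×50×4.4531) + 1.0×65×0.58594 = min(112.73, 133.59) + 38.086 = 150.82 kips. φR_n = 0.75 × 150.82 = 113.1 kips.
Governing: min(184.0, 174.8, 113.1) = 113.1 kips → block shear.

113.1 kips (block shear governs)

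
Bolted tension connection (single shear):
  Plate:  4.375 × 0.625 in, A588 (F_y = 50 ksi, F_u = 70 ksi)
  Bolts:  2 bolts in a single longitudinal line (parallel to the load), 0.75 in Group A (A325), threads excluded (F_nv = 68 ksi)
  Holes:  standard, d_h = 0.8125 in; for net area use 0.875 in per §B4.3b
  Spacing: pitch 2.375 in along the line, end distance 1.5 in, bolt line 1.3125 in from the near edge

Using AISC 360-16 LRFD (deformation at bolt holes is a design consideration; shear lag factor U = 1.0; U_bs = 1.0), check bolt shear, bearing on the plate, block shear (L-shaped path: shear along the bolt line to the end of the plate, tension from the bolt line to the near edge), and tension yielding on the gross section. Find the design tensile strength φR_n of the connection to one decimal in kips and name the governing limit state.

45.1 kips (bolt shear governs)

Bolt shear: A_b = π(0.75)²/4 = 0.44179 in². φR_n = 0.75 × 68 × 0.44179 × 2 × 1 = 45.1 kips.
Bearing (0.625 in plate, F_u = 70 ksi): end bolts L_c = 1.5 − 0.8125/2 = 1.09375, R_n = min(1.2×1.09375×0.625×70, 2.4×0.75×0.625×70) = 57.422 kips/bolt; interior L_c = 2.375 − 0.8125 = 1.5625, R_n = 78.75 kips/bolt. φR_n = 0.75 × (1×57.422 + 1×78.75) = 102.1 kips.
Block shear: shear path 1×[1.5+1×2.375] = 1×3.875 in, A_gv = 2.4219, A_nv = 1×(3.875 − 1.5×0.875)×0.625 = 1.6016 in²; tension to near edge: (1.3125 − 0.5×0.875)×0.625 = 0.54688 in². R_n = min(0.6×70×1.6016, 0.6×50×2.4219) + 1.0×70×0.54688 = min(67.267, 72.657) + 38.282 = 105.55 kips. φR_n = 0.75 × 105.55 = 79.2 kips.
Tension yield (gross): A_g = 4.375×0.625 = 2.7344 in². φR_n = 0.90 × 50 × 2.7344 = 123.0 kips.
Governing: min(45.1, 102.1, 79.2, 123.0) = 45.1 kips → bolt shear.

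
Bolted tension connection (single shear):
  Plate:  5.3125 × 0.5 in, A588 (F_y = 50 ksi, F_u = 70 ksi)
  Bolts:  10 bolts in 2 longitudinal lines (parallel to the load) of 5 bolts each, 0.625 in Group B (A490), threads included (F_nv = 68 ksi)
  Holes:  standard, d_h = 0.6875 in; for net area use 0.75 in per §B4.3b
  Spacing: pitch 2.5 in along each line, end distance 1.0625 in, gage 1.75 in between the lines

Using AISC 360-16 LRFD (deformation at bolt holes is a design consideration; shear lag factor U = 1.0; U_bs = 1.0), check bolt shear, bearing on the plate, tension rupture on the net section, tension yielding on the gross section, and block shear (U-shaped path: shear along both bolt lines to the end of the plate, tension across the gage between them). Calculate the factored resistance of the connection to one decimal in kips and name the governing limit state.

Bolt shear: A_b = π(0.625)²/4 = 0.3068 in². φR_n = 0.75 × 68 × 0.3068 × 10 × 1 = 156.5 kips.
Bearing (0.5 in plate, F_u = 70 ksi): end bolts L_c = 1.0625 − 0.6875/2 = 0.71875, R_n = min(1.2×0.71875×0.5×70, 2.4×0.625×0.5×70) = 30.188 kips/bolt; interior L_c = 2.5 − 0.6875 = 1.8125, R_n = 52.5 kips/bolt. φR_n = 0.75 × (2×30.188 + 8×52.5) = 360.3 kips.
Tension rupture (net): A_n = (5.3125 − 2×0.75)×0.5 = 1.9063 in² (U = 1.0, A_e = A_n). φR_n = 0.75 × 70 × 1.9063 = 100.1 kips.
Tension yield (gross): A_g = 5.3125×0.5 = 2.6563 in². φR_n = 0.90 × 50 × 2.6563 = 119.5 kips.
Block shear: shear path 2×[1.0625+4×2.5] = 2×11.0625 in, A_gv = 11.063, A_nv = 2×(11.0625 − 4.5×0.75)×0.5 = 7.6875 in²; tension across gage: (1.75 − 1×0.75)×0.5 = 0.5 in². R_n = min(0.6×70×7.6875, 0.6×50×11.063) + 1.0×70×0.5 = min(322.88, 331.89) + 35 = 357.88 kips. φR_n = 0.75 × 357.88 = 268.4 kips.
Governing: min(156.5, 360.3, 100.1, 119.5, 268.4) = 100.1 kips → net-section rupture.

100.1 kips (net-section rupture governs)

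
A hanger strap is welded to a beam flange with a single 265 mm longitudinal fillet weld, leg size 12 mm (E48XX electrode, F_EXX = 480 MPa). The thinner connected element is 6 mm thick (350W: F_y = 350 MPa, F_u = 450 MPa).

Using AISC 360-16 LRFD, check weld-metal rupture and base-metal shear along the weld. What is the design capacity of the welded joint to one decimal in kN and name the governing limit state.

322.0 kN (base-metal shear governs)

Weld metal: throat = 0.707×12 = 8.484 mm, L = 265 mm. φR_n = 0.75 × 0.6 × 480 × 8.484 × 265 = 485.6 kN.
Base metal shear (6 mm plate): yield φR_n = 1.0×0.6×350×6×265 = 333.9 kN; rupture φR_n = 0.75×0.6×450×6×265 = 322.0 kN; take 322.0 kN (rupture).
Governing: min(485.6, 322.0) = 322.0 kN → base-metal shear.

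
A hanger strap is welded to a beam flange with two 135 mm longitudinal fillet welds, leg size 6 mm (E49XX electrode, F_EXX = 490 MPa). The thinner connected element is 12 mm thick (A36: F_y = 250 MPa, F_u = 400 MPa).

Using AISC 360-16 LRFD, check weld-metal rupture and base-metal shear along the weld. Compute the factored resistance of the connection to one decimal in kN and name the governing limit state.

252.5 kN (weld metal governs)

Weld metal: throat = 0.707×6 = 4.242 mm, L = 2×135 = 270 mm. φR_n = 0.75 × 0.6 × 490 × 4.242 × 270 = 252.5 kN.
Base metal shear (12 mm plate): yield φR_n = 1.0×0.6×250×12×270 = 486.0 kN; rupture φR_n = 0.75×0.6×400×12×270 = 583.2 kN; take 486.0 kN (yield).
Governing: min(252.5, 486.0) = 252.5 kN → weld metal.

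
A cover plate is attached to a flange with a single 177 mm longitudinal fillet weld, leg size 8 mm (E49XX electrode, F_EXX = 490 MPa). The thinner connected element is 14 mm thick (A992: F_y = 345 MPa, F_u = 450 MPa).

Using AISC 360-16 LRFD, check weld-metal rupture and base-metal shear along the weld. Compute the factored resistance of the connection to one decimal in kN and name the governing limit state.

220.7 kN (weld metal governs)

Weld metal: throat = 0.707×8 = 5.656 mm, L = 177 mm. φR_n = 0.75 × 0.6 × 490 × 5.656 × 177 = 220.7 kN.
Base metal shear (14 mm plate): yield φR_n = 1.0×0.6×345×14×177 = 512.9 kN; rupture φR_n = 0.75×0.6×450×14×177 = 501.8 kN; take 501.8 kN (rupture).
Governing: min(220.7, 501.8) = 220.7 kN → weld metal.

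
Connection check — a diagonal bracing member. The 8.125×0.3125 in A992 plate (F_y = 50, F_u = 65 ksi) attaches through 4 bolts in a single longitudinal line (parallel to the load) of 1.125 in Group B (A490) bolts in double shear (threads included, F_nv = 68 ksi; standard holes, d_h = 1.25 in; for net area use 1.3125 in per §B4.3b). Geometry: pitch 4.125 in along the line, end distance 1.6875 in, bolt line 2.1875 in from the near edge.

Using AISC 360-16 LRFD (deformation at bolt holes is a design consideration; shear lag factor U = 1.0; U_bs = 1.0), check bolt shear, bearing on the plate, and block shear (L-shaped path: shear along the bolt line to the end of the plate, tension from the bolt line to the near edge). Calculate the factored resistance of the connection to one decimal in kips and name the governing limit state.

109.9 kips (block shear governs)

Bolt shear: A_b = π(1.125)²/4 = 0.99402 in². φR_n = 0.75 × 68 × 0.99402 × 4 × 2 = 405.6 kips.
Bearing (0.3125 in plate, F_u = 65 ksi): end bolts L_c = 1.6875 − 1.25/2 = 1.0625, R_n = min(1.2×1.0625×0.3125×65, 2.4×1.125×0.3125×65) = 25.898 kips/bolt; interior L_c = 4.125 − 1.25 = 2.875, R_n = 54.844 kips/bolt. φR_n = 0.75 × (1×25.898 + 3×54.844) = 142.8 kips.
Block shear: shear path 1×[1.6875+3×4.125] = 1×14.0625 in, A_gv = 4.3945, A_nv = 1×(14.0625 − 3.5×1.3125)×0.3125 = 2.959 in²; tension to near edge: (2.1875 − 0.5×1.3125)×0.3125 = 0.47852 in². R_n = min(0.6×65×2.959, 0.6×50×4.3945) + 1.0×65×0.47852 = min(115.4, 131.84) + 31.104 = 146.5 kips. φR_n = 0.75 × 146.5 = 109.9 kips.
Governing: min(405.6, 142.8, 109.9) = 109.9 kips → block shear.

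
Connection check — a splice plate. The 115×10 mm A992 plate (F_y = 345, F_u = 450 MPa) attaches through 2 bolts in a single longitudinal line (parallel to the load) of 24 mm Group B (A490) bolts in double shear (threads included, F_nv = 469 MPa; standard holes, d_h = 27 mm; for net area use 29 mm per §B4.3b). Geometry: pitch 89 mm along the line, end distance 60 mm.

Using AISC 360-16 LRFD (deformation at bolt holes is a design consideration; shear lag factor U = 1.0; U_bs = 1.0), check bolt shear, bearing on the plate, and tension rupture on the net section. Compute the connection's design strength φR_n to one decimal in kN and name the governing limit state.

Bolt shear: A_b = π(24)²/4 = 452.39 mm². φR_n = 0.75 × 469 × 452.39 × 2 × 2 = 636.5 kN.
Bearing (10 mm plate, F_u = 450 MPa): end bolts L_c = 60 − 27/2 = 46.5, R_n = min(1.2×46.5×10×450, 2.4×24×10×450) = 251.1 kN/bolt; interior L_c = 89 − 27 = 62, R_n = 259.2 kN/bolt. φR_n = 0.75 × (1×251.1 + 1×259.2) = 382.7 kN.
Tension rupture (net): A_n = (115 − 1×29)×10 = 860 mm² (U = 1.0, A_e = A_n). φR_n = 0.75 × 450 × 860 = 290.3 kN.
Governing: min(636.5, 382.7, 290.3) = 290.3 kN → net-section rupture.

290.3 kN (net-section rupture governs)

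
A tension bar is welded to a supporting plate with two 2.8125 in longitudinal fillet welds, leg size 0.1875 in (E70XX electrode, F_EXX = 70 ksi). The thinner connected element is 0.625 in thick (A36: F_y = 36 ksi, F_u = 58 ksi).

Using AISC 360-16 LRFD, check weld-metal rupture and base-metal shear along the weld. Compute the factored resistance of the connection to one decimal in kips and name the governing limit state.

23.5 kips (weld metal governs)

Weld metal: throat = 0.707×0.1875 = 0.13256 in, L = 2×2.8125 = 5.625 in. φR_n = 0.75 × 0.6 × 70 × 0.13256 × 5.625 = 23.5 kips.
Base metal shear (0.625 in plate): yield φR_n = 1.0×0.6×36×0.625×5.625 = 75.9 kips; rupture φR_n = 0.75×0.6×58×0.625×5.625 = 91.8 kips; take 75.9 kips (yield).
Governing: min(23.5, 75.9) = 23.5 kips → weld metal.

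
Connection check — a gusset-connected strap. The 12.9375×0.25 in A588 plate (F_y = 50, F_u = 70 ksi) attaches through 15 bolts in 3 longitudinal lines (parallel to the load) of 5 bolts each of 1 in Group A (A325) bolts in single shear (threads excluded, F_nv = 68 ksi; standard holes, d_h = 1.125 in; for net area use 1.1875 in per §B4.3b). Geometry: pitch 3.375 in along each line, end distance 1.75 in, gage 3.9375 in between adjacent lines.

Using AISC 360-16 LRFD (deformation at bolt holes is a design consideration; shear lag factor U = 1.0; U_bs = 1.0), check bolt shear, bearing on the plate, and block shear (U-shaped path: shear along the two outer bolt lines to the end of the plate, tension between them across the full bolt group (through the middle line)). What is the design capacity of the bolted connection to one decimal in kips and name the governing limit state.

228.2 kips (block shear governs)

Bolt shear: A_b = π(1)²/4 = 0.7854 in². φR_n = 0.75 × 68 × 0.7854 × 15 × 1 = 600.8 kips.
Bearing (0.25 in plate, F_u = 70 ksi): end bolts L_c = 1.75 − 1.125/2 = 1.1875, R_n = min(1.2×1.1875×0.25×70, 2.4×1×0.25×70) = 24.938 kips/bolt; interior L_c = 3.375 − 1.125 = 2.25, R_n = 42 kips/bolt. φR_n = 0.75 × (3×24.938 + 12×42) = 434.1 kips.
Block shear: shear path 2×[1.75+4×3.375] = 2×15.25 in, A_gv = 7.625, A_nv = 2×(15.25 − 4.5×1.1875)×0.25 = 4.9531 in²; tension across gage: (7.875 − 2×1.1875)×0.25 = 1.375 in². R_n = min(0.6×70×4.9531, 0.6×50×7.625) + 1.0×70×1.375 = min(208.03, 228.75) + 96.25 = 304.28 kips. φR_n = 0.75 × 304.28 = 228.2 kips.
Governing: min(600.8, 434.1, 228.2) = 228.2 kips → block shear.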